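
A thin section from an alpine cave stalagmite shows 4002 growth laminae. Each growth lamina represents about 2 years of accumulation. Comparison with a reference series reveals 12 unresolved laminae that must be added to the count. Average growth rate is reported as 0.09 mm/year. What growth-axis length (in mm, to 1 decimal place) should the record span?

722.5 mm

After corrections the count is 4002 + 12 = 4014 growth laminae.
4014 growth laminae at 2 years each span 4014 × 2 = 8028 years.
8028 years at 0.09 mm/year gives 0.09 × 8028 = 722.5 mm.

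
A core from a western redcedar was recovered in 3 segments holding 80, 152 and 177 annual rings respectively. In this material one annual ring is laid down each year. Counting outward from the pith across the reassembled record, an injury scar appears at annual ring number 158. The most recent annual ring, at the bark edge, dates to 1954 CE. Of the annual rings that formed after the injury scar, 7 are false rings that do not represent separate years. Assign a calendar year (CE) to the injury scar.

1710 CE

Total annual rings = 80 + 152 + 177 = 409.
Between annual ring 158 and the bark edge there are 409 − 158 = 251 annual rings.
Excluding 7 false annual rings: 251 − 7 = 244.
The annual ring at the bark edge is 1954 CE, so the injury scar dates to 1954 − 244 = 1710 CE.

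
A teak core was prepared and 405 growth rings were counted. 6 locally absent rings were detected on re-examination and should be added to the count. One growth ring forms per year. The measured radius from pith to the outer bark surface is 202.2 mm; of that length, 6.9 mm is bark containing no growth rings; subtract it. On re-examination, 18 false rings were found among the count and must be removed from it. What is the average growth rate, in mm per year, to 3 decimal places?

0.497 mm per year

Adjusted count: 405 − 18 + 6 = 393 growth rings.
The growth record spans 202.2 − 6.9 = 195.3 mm.
Extension rate ≈ 195.3 / 393 = 0.497 mm per year.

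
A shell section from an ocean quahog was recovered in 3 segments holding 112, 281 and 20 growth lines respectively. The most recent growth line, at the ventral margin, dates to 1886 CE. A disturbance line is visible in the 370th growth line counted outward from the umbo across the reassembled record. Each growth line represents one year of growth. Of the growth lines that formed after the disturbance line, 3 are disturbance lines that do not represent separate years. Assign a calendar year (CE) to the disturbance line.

Total growth lines = 112 + 281 + 20 = 413.
Between growth line 370 and the ventral margin there are 413 − 370 = 43 growth lines.
Removing the 3 false growth lines leaves 43 − 3 = 40 true growth lines beyond the disturbance line.
Counting back 40 years from 1886 CE places the disturbance line in 1886 − 40 = 1846 CE.

1846 CE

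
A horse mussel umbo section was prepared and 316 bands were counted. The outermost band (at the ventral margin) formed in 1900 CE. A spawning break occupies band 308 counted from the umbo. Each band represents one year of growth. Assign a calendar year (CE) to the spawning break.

1892 CE

316 − 308 = 8 bands lie beyond the spawning break toward the ventral margin.
1900 − 8 = 1892 CE.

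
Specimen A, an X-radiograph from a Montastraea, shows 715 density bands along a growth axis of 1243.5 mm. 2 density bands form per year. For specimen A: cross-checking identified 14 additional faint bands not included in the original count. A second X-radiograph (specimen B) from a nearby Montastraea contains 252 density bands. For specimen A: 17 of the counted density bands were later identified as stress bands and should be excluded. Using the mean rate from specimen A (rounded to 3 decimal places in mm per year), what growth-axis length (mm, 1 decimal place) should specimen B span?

440.1 mm

Specimen A: after corrections the count is 715 − 17 + 14 = 712 density bands.
Specimen A: with 2 density bands per year, 712 / 2 = 356 years.
A: 1243.5 mm over 356 years gives 1243.5 / 356 ≈ 3.493 mm/yr.
Specimen B: with 2 density bands per year, 252 / 2 = 126 years. B's length ≈ 3.493 × 126 = 440.1 mm.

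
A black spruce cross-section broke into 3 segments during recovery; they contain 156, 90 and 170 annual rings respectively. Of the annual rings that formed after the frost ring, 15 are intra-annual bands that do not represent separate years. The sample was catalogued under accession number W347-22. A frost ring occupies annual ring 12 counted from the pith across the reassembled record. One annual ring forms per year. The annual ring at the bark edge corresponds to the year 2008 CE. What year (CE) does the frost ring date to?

Total annual rings = 156 + 90 + 170 = 416.
416 − 12 = 404 annual rings lie beyond the frost ring toward the bark edge.
Removing the 15 false annual rings leaves 404 − 15 = 389 true annual rings beyond the frost ring.
Counting back 389 years from 2008 CE places the frost ring in 2008 − 389 = 1619 CE.

1619 CE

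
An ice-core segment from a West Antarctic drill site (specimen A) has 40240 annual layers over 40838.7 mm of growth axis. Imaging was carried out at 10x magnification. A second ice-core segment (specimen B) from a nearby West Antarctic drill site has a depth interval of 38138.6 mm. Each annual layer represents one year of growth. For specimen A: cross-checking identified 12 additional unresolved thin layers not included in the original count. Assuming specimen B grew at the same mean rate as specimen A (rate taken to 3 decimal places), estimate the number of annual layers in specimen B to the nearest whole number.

37575 annual layers

Specimen A: true annual layer count = 40240 + 12 = 40252.
A: Extension rate ≈ 40838.7 / 40252 = 1.015 mm/yr.
Specimen B: 38138.6 mm / 1.015 mm per year = 37574.98 years ≈ 37575 annual layers.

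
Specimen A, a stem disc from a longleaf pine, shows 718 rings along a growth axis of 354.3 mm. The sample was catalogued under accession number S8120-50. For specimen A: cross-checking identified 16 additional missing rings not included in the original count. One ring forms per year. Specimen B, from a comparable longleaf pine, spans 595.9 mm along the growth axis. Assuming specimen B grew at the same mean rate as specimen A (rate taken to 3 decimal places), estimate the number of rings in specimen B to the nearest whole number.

Specimen A: correcting the raw count gives 718 + 16 = 734 true rings.
A: 354.3 mm over 734 years gives 354.3 / 734 ≈ 0.483 mm per year.
B spans 595.9 / 0.483 = 1233.75 years ≈ 1234 rings.

1234 rings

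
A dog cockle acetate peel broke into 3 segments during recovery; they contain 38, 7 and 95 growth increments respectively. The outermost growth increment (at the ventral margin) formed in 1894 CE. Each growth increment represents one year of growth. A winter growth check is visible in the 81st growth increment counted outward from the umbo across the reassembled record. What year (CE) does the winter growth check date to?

Total growth increments = 38 + 7 + 95 = 140.
Between growth increment 81 and the ventral margin there are 140 − 81 = 59 growth increments.
The growth increment at the ventral margin is 1894 CE, so the winter growth check dates to 1894 − 59 = 1835 CE.

1835 CE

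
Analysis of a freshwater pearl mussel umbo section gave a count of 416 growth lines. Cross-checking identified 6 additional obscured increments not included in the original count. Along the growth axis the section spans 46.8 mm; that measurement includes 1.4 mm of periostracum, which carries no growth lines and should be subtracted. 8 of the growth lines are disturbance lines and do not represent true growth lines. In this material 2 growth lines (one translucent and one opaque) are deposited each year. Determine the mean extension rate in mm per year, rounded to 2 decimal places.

Correcting the raw count gives 416 − 8 + 6 = 414 true growth lines.
414 growth lines at 2 per year is 414 / 2 = 207 years.
Net length = 46.8 − 1.4 = 45.4 mm.
Extension rate ≈ 45.4 / 207 = 0.22 mm per year.

0.22 mm per year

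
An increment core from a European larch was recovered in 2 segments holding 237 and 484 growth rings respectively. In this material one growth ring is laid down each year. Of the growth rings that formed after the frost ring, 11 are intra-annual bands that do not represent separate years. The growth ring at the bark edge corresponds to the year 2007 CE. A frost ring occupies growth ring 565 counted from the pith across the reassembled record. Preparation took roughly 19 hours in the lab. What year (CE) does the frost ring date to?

1862 CE

Total growth rings = 237 + 484 = 721.
721 − 565 = 156 growth rings lie beyond the frost ring toward the bark edge.
156 − 11 false = 145 true growth rings after the frost ring.
The growth ring at the bark edge is 2007 CE, so the frost ring dates to 2007 − 145 = 1862 CE.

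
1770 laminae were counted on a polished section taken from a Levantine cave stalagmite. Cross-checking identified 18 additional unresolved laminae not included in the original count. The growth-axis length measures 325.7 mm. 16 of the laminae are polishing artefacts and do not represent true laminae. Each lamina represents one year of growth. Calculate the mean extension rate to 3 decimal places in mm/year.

0.184 mm/year

After corrections the count is 1770 − 16 + 18 = 1772 laminae.
325.7 mm over 1772 years gives 325.7 / 1772 ≈ 0.184 mm/year.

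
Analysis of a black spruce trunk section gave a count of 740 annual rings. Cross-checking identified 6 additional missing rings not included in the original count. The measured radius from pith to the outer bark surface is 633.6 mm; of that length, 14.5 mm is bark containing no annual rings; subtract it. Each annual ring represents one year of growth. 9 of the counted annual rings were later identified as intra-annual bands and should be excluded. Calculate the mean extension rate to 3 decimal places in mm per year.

After corrections the count is 740 − 9 + 6 = 737 annual rings.
Net length = 633.6 − 14.5 = 619.1 mm.
Mean rate = 619.1 mm / 737 years ≈ 0.840 mm per year.

0.840 mm per year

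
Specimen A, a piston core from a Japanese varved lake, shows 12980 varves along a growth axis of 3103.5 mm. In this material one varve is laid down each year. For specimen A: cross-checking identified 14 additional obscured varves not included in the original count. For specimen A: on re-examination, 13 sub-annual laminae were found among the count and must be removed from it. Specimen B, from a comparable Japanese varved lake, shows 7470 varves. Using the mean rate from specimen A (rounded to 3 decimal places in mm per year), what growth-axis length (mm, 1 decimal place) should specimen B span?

Specimen A: after corrections the count is 12980 − 13 + 14 = 12981 varves.
A: Mean rate = 3103.5 mm / 12981 years ≈ 0.239 mm/yr.
For B, 0.239 mm/year × 7470 years = 1785.3 mm.

1785.3 mm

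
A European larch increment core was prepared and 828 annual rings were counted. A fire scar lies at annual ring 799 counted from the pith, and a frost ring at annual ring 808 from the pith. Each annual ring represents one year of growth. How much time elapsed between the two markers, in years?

9 years

The two markers are separated by 808 − 799 = 9 annual rings.
At one annual ring per year, 9 years elapsed between them.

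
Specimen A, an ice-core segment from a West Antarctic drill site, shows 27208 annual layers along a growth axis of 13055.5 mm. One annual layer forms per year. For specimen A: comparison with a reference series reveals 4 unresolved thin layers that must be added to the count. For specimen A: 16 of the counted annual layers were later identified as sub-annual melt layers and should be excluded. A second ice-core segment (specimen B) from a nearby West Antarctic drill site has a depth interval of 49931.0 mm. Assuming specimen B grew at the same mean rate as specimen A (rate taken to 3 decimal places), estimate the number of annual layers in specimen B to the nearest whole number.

Specimen A: true annual layer count = 27208 − 16 + 4 = 27196.
A: Extension rate ≈ 13055.5 / 27196 = 0.480 mm/yr.
Specimen B: 49931.0 mm / 0.480 mm per year = 104022.92 years ≈ 104023 annual layers.

104023 annual layers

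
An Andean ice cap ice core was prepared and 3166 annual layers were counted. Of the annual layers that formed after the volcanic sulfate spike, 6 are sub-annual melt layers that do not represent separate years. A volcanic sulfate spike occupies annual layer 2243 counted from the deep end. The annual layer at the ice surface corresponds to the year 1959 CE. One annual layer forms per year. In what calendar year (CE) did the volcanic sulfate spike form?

1042 CE

The volcanic sulfate spike sits at annual layer 2243 from the deep end, so 3166 − 2243 = 923 annual layers formed after it.
Removing the 6 false annual layers leaves 923 − 6 = 917 true annual layers beyond the volcanic sulfate spike.
Counting back 917 years from 1959 CE places the volcanic sulfate spike in 1959 − 917 = 1042 CE.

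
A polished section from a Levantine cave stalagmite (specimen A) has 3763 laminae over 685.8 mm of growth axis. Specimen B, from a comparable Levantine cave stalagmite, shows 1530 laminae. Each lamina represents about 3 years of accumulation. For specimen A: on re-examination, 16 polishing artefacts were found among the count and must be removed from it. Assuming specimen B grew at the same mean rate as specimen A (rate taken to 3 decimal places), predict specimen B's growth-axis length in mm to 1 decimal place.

Specimen A: true lamina count = 3763 − 16 = 3747.
Specimen A: at 3 years per lamina, 3747 × 3 = 11241 years.
A: 685.8 mm over 11241 years gives 685.8 / 11241 ≈ 0.061 mm/year.
Specimen B: 1530 laminae at 3 years each span 1530 × 3 = 4590 years. For B, 0.061 mm/year × 4590 years = 280.0 mm.

280.0 mm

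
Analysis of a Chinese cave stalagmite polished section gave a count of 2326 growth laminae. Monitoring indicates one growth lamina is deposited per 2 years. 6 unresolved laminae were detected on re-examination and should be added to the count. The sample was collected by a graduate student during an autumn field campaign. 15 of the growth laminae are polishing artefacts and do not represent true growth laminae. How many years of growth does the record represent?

Adjusted count: 2326 − 15 + 6 = 2317 growth laminae.
2317 growth laminae at 2 years each span 2317 × 2 = 4634 years.

4634 yr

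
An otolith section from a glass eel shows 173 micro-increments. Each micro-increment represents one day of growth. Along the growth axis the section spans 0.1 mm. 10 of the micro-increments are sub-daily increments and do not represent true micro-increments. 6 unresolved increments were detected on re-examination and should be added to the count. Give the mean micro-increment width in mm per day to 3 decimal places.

0.001 mm per day

Correcting the raw count gives 173 − 10 + 6 = 169 true micro-increments.
0.1 mm over 169 days gives 0.1 / 169 ≈ 0.001 mm per day.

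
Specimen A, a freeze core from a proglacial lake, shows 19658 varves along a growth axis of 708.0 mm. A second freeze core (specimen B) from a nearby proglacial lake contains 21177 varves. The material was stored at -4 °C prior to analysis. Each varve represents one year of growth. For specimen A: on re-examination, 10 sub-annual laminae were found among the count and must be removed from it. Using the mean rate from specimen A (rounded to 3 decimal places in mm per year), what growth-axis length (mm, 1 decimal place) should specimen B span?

762.4 mm

Specimen A: true varve count = 19658 − 10 = 19648.
A: Extension rate ≈ 708.0 / 19648 = 0.036 mm/yr.
Length of B = 0.036 × 21177 = 762.4 mm.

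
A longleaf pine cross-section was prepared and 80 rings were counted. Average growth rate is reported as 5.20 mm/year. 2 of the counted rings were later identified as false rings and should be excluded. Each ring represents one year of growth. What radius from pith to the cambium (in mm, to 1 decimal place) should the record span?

405.6 mm

After corrections the count is 80 − 2 = 78 rings.
78 years at 5.20 mm/year gives 5.20 × 78 = 405.6 mm.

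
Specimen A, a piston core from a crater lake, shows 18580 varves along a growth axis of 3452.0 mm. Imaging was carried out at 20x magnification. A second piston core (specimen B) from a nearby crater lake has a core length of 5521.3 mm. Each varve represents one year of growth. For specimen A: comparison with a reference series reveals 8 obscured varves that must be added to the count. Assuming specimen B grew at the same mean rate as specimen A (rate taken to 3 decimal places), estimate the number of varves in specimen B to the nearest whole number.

Specimen A: adjusted count: 18580 + 8 = 18588 varves.
A: 3452.0 mm over 18588 years gives 3452.0 / 18588 ≈ 0.186 mm per year.
Specimen B: 5521.3 mm / 0.186 mm per year = 29684.41 years ≈ 29684 varves.

29684 varves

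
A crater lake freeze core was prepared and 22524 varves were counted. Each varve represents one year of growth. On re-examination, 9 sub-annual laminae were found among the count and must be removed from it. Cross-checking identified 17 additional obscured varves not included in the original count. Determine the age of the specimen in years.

22532 years

True varve count = 22524 − 9 + 17 = 22532.
At one varve per year, that is 22532 years.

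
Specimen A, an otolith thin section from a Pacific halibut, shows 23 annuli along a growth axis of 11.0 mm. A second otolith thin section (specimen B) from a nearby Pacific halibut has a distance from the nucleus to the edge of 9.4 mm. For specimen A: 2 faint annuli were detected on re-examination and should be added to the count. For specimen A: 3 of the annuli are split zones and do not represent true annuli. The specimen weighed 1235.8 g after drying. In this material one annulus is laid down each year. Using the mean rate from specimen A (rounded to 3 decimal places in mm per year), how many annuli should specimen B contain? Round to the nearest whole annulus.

Specimen A: after corrections the count is 23 − 3 + 2 = 22 annuli.
A: Extension rate ≈ 11.0 / 22 = 0.500 mm/yr.
B spans 9.4 / 0.500 = 18.80 years ≈ 19 annuli.

19 annuli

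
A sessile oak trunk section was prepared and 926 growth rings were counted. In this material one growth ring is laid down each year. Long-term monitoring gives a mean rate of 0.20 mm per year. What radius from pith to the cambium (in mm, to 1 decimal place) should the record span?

926 years of growth are recorded.
Predicted length = 0.20 mm/year × 926 years = 185.2 mm.

185.2 mm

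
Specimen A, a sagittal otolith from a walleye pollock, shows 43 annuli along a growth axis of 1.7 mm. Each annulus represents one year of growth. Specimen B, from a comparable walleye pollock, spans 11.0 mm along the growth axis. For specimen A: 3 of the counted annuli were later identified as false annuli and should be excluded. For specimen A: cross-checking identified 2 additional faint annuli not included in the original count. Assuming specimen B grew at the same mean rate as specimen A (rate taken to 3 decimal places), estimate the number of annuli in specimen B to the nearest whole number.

Specimen A: correcting the raw count gives 43 − 3 + 2 = 42 true annuli.
A: Extension rate ≈ 1.7 / 42 = 0.040 mm/year.
For B, 11.0 / 0.040 = 275.00 years ≈ 275 annuli.

275 annuli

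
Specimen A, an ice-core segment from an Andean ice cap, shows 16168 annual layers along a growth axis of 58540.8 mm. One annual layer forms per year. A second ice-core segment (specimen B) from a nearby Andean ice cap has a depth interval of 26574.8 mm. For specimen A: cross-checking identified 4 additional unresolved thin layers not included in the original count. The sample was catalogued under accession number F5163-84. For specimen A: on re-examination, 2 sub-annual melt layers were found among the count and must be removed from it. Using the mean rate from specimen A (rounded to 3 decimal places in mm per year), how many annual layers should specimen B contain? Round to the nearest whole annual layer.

Specimen A: adjusted count: 16168 − 2 + 4 = 16170 annual layers.
A: 58540.8 mm over 16170 years gives 58540.8 / 16170 ≈ 3.620 mm per year.
Specimen B: 26574.8 mm / 3.620 mm per year = 7341.10 years ≈ 7341 annual layers.

7341 annual layers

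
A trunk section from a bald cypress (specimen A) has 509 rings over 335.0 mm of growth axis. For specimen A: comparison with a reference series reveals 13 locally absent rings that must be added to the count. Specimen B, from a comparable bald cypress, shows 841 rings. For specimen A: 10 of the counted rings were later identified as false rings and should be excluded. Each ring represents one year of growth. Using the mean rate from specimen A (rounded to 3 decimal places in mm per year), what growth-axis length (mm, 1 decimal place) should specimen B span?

Specimen A: correcting the raw count gives 509 − 10 + 13 = 512 true rings.
A: 335.0 mm over 512 years gives 335.0 / 512 ≈ 0.654 mm per year.
For B, 0.654 mm/year × 841 years = 550.0 mm.

550.0 mm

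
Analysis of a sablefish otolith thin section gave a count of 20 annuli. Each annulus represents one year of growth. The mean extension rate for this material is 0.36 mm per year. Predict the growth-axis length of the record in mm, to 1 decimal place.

7.2 mm

The record spans 20 years at 0.36 mm per year.
Length ≈ 0.36 × 20 = 7.2 mm.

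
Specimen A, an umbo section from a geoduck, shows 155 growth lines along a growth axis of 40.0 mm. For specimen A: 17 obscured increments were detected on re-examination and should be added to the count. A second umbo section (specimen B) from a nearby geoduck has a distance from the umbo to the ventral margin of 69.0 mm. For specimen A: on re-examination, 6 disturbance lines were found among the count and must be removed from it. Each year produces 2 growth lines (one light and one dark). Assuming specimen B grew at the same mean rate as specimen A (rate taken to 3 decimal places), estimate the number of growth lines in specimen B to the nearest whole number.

286 growth lines

Specimen A: after corrections the count is 155 − 6 + 17 = 166 growth lines.
Specimen A: dividing by 2 growth lines per year: 166 / 2 = 83 years.
A: Mean rate = 40.0 mm / 83 years ≈ 0.482 mm/yr.
B spans 69.0 / 0.482 = 143.15 years; at 2 growth lines per year that is 143.15 × 2 ≈ 286 growth lines.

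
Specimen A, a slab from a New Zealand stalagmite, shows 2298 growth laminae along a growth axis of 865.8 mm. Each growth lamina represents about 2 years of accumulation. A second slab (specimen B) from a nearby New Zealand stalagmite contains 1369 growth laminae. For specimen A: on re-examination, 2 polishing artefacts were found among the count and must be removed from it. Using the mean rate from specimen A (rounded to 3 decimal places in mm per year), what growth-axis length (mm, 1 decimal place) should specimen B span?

517.5 mm

Specimen A: adjusted count: 2298 − 2 = 2296 growth laminae.
Specimen A: multiplying by 2 years per growth lamina: 2296 × 2 = 4592 years.
A: 865.8 mm over 4592 years gives 865.8 / 4592 ≈ 0.189 mm/year.
Specimen B: at 2 years per growth lamina, 1369 × 2 = 2738 years. B's length ≈ 0.189 × 2738 = 517.5 mm.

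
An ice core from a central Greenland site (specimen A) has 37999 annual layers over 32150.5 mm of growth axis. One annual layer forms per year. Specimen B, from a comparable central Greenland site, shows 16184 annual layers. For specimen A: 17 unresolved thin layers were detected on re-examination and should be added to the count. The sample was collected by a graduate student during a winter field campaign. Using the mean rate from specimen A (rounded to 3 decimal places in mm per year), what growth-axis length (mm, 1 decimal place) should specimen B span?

Specimen A: after corrections the count is 37999 + 17 = 38016 annual layers.
A: 32150.5 mm over 38016 years gives 32150.5 / 38016 ≈ 0.846 mm per year.
For B, 0.846 mm/year × 16184 years = 13691.7 mm.

13691.7 mm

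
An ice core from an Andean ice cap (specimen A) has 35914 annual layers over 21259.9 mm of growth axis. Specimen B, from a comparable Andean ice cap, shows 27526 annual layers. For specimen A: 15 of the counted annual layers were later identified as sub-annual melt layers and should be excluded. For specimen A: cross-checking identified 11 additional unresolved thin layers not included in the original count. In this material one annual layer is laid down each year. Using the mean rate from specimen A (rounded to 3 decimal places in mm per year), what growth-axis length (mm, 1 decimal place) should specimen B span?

16295.4 mm

Specimen A: adjusted count: 35914 − 15 + 11 = 35910 annual layers.
A: Extension rate ≈ 21259.9 / 35910 = 0.592 mm/year.
Length of B = 0.592 × 27526 = 16295.4 mm.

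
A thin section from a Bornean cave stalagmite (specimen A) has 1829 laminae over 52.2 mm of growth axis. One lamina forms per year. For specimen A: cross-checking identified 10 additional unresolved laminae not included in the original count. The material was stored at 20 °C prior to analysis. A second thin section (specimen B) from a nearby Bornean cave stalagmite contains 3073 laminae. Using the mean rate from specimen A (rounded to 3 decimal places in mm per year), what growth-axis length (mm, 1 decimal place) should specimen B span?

86.0 mm

Specimen A: adjusted count: 1829 + 10 = 1839 laminae.
A: Mean rate = 52.2 mm / 1839 years ≈ 0.028 mm/year.
B's length ≈ 0.028 × 3073 = 86.0 mm.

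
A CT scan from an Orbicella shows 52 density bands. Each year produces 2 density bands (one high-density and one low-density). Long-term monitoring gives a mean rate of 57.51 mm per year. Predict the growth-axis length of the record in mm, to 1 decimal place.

With 2 density bands per year, 52 / 2 = 26 years.
26 years at 57.51 mm/year gives 57.51 × 26 = 1495.3 mm.

1495.3 mm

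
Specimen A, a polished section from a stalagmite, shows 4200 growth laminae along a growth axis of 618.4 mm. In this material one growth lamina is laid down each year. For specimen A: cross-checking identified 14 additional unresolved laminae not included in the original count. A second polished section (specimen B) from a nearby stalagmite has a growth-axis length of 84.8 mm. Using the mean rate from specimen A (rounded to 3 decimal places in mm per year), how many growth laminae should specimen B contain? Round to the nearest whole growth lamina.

Specimen A: true growth lamina count = 4200 + 14 = 4214.
A: 618.4 mm over 4214 years gives 618.4 / 4214 ≈ 0.147 mm per year.
B spans 84.8 / 0.147 = 576.87 years ≈ 577 growth laminae.

577 growth laminae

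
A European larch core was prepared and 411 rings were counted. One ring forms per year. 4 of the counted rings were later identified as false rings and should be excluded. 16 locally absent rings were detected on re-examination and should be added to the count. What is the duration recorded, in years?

423 years

Adjusted count: 411 − 4 + 16 = 423 rings.
One ring per year makes the duration 423 years.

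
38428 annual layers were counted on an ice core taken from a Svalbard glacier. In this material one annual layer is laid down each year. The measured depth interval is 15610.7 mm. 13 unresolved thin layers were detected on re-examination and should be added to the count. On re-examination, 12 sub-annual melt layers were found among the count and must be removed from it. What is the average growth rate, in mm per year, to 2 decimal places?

0.41 mm per year

True annual layer count = 38428 − 12 + 13 = 38429.
15610.7 mm over 38429 years gives 15610.7 / 38429 ≈ 0.41 mm per year.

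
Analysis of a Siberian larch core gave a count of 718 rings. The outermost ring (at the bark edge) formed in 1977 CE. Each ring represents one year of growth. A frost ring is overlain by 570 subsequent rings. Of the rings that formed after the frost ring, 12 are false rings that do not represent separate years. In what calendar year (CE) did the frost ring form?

1419 CE

570 rings post-date the frost ring.
Excluding 12 false rings: 570 − 12 = 558.
1977 − 558 = 1419 CE.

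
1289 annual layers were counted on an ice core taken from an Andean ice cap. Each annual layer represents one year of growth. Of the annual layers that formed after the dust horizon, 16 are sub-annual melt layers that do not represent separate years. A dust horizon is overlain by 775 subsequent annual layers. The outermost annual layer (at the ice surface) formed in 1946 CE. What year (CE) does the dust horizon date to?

1187 CE

There are 775 annual layers younger than the dust horizon.
Removing the 16 false annual layers leaves 775 − 16 = 759 true annual layers beyond the dust horizon.
Counting back 759 years from 1946 CE places the dust horizon in 1946 − 759 = 1187 CE.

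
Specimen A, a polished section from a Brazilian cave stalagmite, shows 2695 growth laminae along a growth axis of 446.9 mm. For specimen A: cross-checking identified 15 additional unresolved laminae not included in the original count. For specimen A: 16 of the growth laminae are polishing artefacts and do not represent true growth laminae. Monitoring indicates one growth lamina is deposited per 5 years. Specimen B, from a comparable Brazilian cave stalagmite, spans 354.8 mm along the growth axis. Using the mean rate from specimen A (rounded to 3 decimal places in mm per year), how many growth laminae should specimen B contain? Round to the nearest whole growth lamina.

Specimen A: adjusted count: 2695 − 16 + 15 = 2694 growth laminae.
Specimen A: at 5 years per growth lamina, 2694 × 5 = 13470 years.
A: Mean rate = 446.9 mm / 13470 years ≈ 0.033 mm/yr.
Specimen B: 354.8 mm / 0.033 mm per year = 10751.52 years; at 5 years per growth lamina that is 10751.52 / 5 ≈ 2150 growth laminae.

2150 growth laminae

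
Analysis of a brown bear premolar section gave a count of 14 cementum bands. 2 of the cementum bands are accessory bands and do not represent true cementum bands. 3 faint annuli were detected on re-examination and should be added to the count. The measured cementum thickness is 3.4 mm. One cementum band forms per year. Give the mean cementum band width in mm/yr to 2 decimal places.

0.23 mm/yr

After corrections the count is 14 − 2 + 3 = 15 cementum bands.
Mean rate = 3.4 mm / 15 years ≈ 0.23 mm/yr.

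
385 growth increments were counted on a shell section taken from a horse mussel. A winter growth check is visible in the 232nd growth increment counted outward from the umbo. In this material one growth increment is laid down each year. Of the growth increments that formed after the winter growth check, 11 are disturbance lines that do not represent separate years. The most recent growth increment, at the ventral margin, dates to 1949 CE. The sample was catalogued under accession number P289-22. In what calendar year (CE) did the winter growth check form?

1807 CE

The winter growth check sits at growth increment 232 from the umbo, so 385 − 232 = 153 growth increments formed after it.
Excluding 11 false growth increments: 153 − 11 = 142.
1949 − 142 = 1807 CE.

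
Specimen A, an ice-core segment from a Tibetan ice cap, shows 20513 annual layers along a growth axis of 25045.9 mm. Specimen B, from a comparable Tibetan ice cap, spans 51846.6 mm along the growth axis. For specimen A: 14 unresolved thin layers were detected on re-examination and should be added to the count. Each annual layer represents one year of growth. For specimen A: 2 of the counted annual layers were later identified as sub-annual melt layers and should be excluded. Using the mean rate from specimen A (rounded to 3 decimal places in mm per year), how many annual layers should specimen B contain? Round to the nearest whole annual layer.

42497 annual layers

Specimen A: true annual layer count = 20513 − 2 + 14 = 20525.
A: Extension rate ≈ 25045.9 / 20525 = 1.220 mm per year.
Specimen B: 51846.6 mm / 1.220 mm per year = 42497.21 years ≈ 42497 annual layers.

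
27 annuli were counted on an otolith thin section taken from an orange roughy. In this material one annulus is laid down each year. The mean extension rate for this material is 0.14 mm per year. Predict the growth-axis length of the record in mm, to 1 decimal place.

27 years of growth are recorded.
Length ≈ 0.14 × 27 = 3.8 mm.

3.8 mm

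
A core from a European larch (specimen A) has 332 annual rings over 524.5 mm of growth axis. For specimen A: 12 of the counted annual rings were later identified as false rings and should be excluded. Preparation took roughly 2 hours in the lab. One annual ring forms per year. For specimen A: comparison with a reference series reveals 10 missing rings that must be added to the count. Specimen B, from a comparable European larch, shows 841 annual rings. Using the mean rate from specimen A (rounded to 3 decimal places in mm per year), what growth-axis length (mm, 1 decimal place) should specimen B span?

1336.3 mm

Specimen A: correcting the raw count gives 332 − 12 + 10 = 330 true annual rings.
A: Extension rate ≈ 524.5 / 330 = 1.589 mm/year.
B's length ≈ 1.589 × 841 = 1336.3 mm.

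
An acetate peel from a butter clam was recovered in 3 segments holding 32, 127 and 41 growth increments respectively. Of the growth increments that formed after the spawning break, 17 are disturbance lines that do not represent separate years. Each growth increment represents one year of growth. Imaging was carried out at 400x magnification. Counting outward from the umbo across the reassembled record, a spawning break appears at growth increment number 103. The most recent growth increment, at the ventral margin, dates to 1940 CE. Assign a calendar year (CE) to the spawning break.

1860 CE

Total growth increments = 32 + 127 + 41 = 200.
The spawning break sits at growth increment 103 from the umbo, so 200 − 103 = 97 growth increments formed after it.
97 − 17 false = 80 true growth increments after the spawning break.
The growth increment at the ventral margin is 1940 CE, so the spawning break dates to 1940 − 80 = 1860 CE.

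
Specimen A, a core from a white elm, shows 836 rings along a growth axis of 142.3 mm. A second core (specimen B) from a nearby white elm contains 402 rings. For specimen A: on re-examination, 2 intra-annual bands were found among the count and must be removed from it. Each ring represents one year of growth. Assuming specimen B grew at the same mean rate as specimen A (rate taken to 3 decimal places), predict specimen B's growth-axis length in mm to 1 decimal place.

Specimen A: correcting the raw count gives 836 − 2 = 834 true rings.
A: 142.3 mm over 834 years gives 142.3 / 834 ≈ 0.171 mm/year.
For B, 0.171 mm/year × 402 years = 68.7 mm.

68.7 mm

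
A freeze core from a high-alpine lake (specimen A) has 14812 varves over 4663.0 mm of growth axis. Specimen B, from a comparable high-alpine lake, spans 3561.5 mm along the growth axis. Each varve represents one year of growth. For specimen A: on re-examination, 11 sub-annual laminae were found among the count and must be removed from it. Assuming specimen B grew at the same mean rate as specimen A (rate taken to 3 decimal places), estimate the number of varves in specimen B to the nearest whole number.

Specimen A: after corrections the count is 14812 − 11 = 14801 varves.
A: Mean rate = 4663.0 mm / 14801 years ≈ 0.315 mm/yr.
B spans 3561.5 / 0.315 = 11306.35 years ≈ 11306 varves.

11306 varves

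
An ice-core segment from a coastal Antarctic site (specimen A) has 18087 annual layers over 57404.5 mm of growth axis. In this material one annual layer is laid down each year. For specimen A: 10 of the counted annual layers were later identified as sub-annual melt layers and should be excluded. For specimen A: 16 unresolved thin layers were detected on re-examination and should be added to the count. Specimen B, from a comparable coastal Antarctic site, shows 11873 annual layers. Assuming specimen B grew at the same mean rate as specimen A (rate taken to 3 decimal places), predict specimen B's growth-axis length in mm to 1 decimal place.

37673.0 mm

Specimen A: adjusted count: 18087 − 10 + 16 = 18093 annual layers.
A: Mean rate = 57404.5 mm / 18093 years ≈ 3.173 mm/year.
B's length ≈ 3.173 × 11873 = 37673.0 mm.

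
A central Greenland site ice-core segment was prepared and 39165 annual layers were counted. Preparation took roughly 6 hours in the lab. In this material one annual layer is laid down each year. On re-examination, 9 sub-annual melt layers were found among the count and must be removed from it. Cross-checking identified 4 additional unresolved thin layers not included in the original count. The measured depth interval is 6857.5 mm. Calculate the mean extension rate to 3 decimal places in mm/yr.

0.175 mm/yr

After corrections the count is 39165 − 9 + 4 = 39160 annual layers.
Mean rate = 6857.5 mm / 39160 years ≈ 0.175 mm/yr.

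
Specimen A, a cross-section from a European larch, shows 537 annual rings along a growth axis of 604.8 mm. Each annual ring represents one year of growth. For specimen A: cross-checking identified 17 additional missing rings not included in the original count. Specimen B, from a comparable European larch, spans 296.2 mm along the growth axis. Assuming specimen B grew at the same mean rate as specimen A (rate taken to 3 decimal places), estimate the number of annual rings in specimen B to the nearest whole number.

271 annual rings

Specimen A: adjusted count: 537 + 17 = 554 annual rings.
A: Mean rate = 604.8 mm / 554 years ≈ 1.092 mm/year.
For B, 296.2 / 1.092 = 271.25 years ≈ 271 annual rings.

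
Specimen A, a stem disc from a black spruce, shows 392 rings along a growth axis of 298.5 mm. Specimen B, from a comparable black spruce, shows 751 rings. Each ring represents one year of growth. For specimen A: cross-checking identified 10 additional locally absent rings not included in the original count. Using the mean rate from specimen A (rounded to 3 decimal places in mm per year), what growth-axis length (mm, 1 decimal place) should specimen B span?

558.0 mm

Specimen A: correcting the raw count gives 392 + 10 = 402 true rings.
A: Mean rate = 298.5 mm / 402 years ≈ 0.743 mm/year.
Length of B = 0.743 × 751 = 558.0 mm.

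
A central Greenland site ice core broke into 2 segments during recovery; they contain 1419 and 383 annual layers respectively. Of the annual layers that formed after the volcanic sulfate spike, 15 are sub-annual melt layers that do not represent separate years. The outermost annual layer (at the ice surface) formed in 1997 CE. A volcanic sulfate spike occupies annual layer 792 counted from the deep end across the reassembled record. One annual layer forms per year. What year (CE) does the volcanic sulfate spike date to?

1002 CE

Total annual layers = 1419 + 383 = 1802.
The volcanic sulfate spike sits at annual layer 792 from the deep end, so 1802 − 792 = 1010 annual layers formed after it.
Excluding 15 false annual layers: 1010 − 15 = 995.
The annual layer at the ice surface is 1997 CE, so the volcanic sulfate spike dates to 1997 − 995 = 1002 CE.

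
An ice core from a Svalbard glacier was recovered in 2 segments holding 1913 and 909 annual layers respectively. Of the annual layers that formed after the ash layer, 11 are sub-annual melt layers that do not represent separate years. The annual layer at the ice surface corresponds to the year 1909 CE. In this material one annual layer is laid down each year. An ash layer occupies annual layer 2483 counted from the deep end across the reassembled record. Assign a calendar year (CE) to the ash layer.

Total annual layers = 1913 + 909 = 2822.
The ash layer sits at annual layer 2483 from the deep end, so 2822 − 2483 = 339 annual layers formed after it.
Removing the 11 false annual layers leaves 339 − 11 = 328 true annual layers beyond the ash layer.
Counting back 328 years from 1909 CE places the ash layer in 1909 − 328 = 1581 CE.

1581 CE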